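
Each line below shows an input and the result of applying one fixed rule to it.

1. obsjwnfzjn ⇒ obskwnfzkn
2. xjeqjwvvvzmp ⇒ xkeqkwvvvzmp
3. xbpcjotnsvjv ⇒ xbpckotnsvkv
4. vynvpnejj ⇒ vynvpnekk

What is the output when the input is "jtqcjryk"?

The transformation: replace every "j" with "k".
So "jtqcjryk" becomes "ktqckryk".

ktqckryk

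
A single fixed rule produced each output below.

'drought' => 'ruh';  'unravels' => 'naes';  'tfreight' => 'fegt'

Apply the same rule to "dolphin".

The transformation: keep every other character starting from the second (positions 2nd, 4th, 6th, ...).
On "dolphin" that produces "opi".

opi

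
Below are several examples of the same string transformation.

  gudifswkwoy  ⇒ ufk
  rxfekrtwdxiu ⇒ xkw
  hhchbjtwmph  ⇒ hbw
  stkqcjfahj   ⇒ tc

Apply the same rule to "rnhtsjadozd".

nsd

What's happening: delete the last 3 characters, then keep one character in every 3, starting at position 2 (positions 2nd, 5th, 8th, ...).
Applying both steps to "rnhtsjadozd": "rnhtsjad", then "nsd".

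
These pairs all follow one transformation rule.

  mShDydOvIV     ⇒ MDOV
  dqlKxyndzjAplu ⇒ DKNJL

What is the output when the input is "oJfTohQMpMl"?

The rule is to keep one character in every 3, starting at position 1 (positions 1st, 4th, 7th, ...), then convert every letter to uppercase.
Applying both steps to "oJfTohQMpMl": "oTQM", then "OTQM".

OTQM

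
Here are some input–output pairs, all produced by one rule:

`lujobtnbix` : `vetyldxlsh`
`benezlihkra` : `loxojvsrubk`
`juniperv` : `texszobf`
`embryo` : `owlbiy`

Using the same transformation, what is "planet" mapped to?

zvkxod

In each case the input is transformed by: shift every letter 10 places forward in the alphabet (wrapping around).
Applying that to "planet" gives "zvkxod".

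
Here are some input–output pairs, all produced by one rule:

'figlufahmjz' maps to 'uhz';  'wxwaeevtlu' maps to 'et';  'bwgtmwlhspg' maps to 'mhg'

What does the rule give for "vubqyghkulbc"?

What's happening: delete the first 3 characters, then keep one character in every 3, starting at position 2 (positions 2nd, 5th, 8th, ...).
Working it through for "vubqyghkulbc": intermediate "qyghkulbc", final "ykb".

ykb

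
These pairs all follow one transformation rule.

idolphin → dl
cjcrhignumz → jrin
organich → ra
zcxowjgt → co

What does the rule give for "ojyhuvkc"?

jh

What's happening: delete the last 3 characters, then keep every other character starting from the second (positions 2nd, 4th, 6th, ...).
Starting from "ojyhuvkc": after the first operation, "ojyhu"; after the second, "jh".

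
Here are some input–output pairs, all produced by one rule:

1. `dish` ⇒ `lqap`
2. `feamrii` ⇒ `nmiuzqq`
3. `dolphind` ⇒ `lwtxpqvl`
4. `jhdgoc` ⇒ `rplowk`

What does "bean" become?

The transformation: shift every letter 8 places forward in the alphabet (wrapping around).
Doing the same to "bean": "jmiv".

jmiv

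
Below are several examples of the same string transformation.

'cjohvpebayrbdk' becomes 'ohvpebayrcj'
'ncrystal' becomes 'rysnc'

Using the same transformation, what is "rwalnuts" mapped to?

alnrw

What's happening: delete the last 3 characters, then move the first 2 characters to the end (rotate left by 2).
For "rwalnuts", step one produces "rwaln"; step two turns that into "alnrw".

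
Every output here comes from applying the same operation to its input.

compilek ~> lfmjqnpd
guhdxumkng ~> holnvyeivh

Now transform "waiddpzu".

Rule — reverse the string, then shift every letter 1 place forward in the alphabet (wrapping around).
So "waiddpzu" becomes "vaqeejbx".
(Check on "guhdxumkng": → "gnkmuxdhug" → "holnvyeivh" ✓)

vaqeejbx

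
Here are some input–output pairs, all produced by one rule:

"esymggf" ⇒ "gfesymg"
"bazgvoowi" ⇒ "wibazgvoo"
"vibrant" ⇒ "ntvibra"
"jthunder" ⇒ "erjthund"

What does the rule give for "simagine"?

The transformation: move the last 2 characters to the front (rotate right by 2).
Applying that to "simagine" gives "nesimagi".

nesimagi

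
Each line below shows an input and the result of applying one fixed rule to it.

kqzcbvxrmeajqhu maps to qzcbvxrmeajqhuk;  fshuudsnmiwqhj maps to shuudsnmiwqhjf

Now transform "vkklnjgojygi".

kklnjgojygiv

Rule — move the first character to the end.
So "vkklnjgojygi" becomes "kklnjgojygiv".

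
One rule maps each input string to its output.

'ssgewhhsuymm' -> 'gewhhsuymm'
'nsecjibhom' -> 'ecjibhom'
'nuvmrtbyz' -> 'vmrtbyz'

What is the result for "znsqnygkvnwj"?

sqnygkvnwj

Looking at the pairs, the operation is to delete the first 2 characters.
"znsqnygkvnwj" → "sqnygkvnwj".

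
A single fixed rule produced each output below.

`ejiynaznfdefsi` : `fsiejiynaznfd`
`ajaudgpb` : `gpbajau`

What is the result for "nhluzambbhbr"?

hbrnhluzamb

What's happening: move the last 3 characters to the front (rotate right by 3), then delete the last character.
Working it through for "nhluzambbhbr": intermediate "hbrnhluzambb", final "hbrnhluzamb".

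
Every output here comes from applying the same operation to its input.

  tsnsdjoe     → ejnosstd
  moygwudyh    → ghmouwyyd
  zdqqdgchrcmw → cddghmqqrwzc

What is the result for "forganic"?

cfginora

In each case the input is transformed by: sort the characters into alphabetical order, then move the first character to the end.
Working it through for "forganic": intermediate "acfginor", final "cfginora".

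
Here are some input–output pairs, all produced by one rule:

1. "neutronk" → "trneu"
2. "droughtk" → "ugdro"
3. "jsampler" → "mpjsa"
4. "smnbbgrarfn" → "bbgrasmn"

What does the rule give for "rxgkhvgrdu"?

The transformation: delete the last 3 characters, then move the first 3 characters to the end (rotate left by 3).
On "rxgkhvgrdu": the first step gives "rxgkhvg", and the second then gives "khvgrxg".

khvgrxg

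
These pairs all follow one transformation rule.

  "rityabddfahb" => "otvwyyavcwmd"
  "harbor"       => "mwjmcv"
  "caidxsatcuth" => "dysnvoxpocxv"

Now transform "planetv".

Rule — move the first 2 characters to the end (rotate left by 2), then shift every letter 5 places backward in the alphabet (wrapping around).
Starting from "planetv": after the first operation, "anetvpl"; after the second, "vizoqkg".

vizoqkg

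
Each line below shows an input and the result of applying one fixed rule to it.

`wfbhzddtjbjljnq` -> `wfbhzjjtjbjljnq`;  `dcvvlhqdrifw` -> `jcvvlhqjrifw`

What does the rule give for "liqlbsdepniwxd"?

Rule — replace every "d" with "j".
Applying that to "liqlbsdepniwxd" gives "liqlbsjepniwxj".

liqlbsjepniwxj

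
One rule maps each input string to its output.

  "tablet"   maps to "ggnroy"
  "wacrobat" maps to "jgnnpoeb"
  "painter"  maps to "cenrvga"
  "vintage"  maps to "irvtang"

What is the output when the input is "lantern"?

yanearg

What's happening: take characters alternately from the front and the back (1st, last, 2nd, 2nd-last, ...), then shift every letter 13 places forward in the alphabet (wrapping around) — i.e. ROT13.
"lantern" → "lnarnet" → "yanearg".
(Check on "vintage": → "veignat" → "irvtang" ✓)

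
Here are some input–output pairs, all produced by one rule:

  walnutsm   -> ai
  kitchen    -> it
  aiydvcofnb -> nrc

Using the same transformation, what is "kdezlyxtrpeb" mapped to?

tngq

Each output is the input with this applied: shift every letter 11 places backward in the alphabet (wrapping around), then keep one character in every 3, starting at position 3 (positions 3rd, 6th, 9th, ...).
Starting from "kdezlyxtrpeb": after the first operation, "zstoanmigetq"; after the second, "tngq".
(Check on "walnutsm": → "lpacjihb" → "ai" ✓)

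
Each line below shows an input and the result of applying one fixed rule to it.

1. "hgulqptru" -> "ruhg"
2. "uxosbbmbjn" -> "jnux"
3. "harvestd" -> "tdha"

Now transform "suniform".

rmsu

The pattern: move the last 2 characters to the front (rotate right by 2), then keep only the first 4 characters.
On "suniform": the first step gives "rmsunifo", and the second then gives "rmsu".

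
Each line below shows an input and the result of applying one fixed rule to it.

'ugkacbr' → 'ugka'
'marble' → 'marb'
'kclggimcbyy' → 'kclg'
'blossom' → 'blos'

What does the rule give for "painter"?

The pattern: keep only the first 4 characters.
So "painter" becomes "pain".

pain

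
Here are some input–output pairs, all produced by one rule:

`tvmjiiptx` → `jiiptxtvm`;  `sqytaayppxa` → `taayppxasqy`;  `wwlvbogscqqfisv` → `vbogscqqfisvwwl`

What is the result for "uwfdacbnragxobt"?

dacbnragxobtuwf

Looking at the pairs, the operation is to move the first 3 characters to the end (rotate left by 3).
For "uwfdacbnragxobt" the result is "dacbnragxobtuwf".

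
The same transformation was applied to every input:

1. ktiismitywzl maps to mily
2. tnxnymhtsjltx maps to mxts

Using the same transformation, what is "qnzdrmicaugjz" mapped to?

mzja

The rule is to keep one character in every 3, starting at position 3 (positions 3rd, 6th, 9th, ...), then swap each adjacent pair of characters (1↔2, 3↔4, ...).
"qnzdrmicaugjz" → "mzja".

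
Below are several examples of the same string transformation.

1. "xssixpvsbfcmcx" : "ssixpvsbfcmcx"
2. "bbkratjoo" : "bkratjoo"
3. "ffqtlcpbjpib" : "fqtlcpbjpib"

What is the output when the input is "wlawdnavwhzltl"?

lawdnavwhzltl

The rule is to delete the first character.
For "wlawdnavwhzltl" the result is "lawdnavwhzltl".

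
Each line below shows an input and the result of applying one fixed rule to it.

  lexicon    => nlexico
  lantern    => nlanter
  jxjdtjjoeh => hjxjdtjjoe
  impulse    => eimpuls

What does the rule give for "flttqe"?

eflttq

The rule is to move the last character to the front.
For "flttqe" the result is "eflttq".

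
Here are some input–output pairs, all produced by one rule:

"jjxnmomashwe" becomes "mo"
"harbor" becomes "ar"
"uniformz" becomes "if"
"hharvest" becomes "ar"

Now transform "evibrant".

In each case the input is transformed by: swap the front and back halves of the string, then keep only the last 2 characters.
Starting from "evibrant": after the first operation, "rantevib"; after the second, "ib".

ib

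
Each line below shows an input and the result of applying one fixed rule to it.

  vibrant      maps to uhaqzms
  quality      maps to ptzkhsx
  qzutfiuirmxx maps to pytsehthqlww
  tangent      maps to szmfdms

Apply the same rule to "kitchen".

jhsbgdm

The transformation: shift every letter 1 place backward in the alphabet (wrapping around).
"kitchen" → "jhsbgdm".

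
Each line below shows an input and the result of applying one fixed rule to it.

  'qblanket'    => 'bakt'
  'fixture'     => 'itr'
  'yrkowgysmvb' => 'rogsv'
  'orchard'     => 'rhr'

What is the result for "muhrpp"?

urp

Rule — keep every other character starting from the second (positions 2nd, 4th, 6th, ...).
"muhrpp" → "urp".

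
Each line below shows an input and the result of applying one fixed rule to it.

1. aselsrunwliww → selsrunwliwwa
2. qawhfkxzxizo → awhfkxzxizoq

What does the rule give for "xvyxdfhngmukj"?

vyxdfhngmukjx

Rule — move the first character to the end.
On "xvyxdfhngmukj" that produces "vyxdfhngmukjx".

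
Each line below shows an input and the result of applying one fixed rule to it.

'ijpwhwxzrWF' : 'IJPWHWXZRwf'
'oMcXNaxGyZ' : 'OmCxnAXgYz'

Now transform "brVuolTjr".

What's happening: flip the case of every letter.
For "brVuolTjr" the result is "BRvUOLtJR".

BRvUOLtJR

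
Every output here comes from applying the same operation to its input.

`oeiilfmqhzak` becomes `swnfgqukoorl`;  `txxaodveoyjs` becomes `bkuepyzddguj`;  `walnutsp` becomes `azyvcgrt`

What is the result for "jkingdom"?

mjuspqot

Each output is the input with this applied: swap the front and back halves of the string, then shift every letter 6 places forward in the alphabet (wrapping around).
On "jkingdom": the first step gives "gdomjkin", and the second then gives "mjuspqot".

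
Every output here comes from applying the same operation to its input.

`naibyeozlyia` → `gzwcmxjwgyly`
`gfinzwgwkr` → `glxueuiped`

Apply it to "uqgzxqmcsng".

exvokaqleso

Rule — shift every letter 2 places backward in the alphabet (wrapping around), then move the first 2 characters to the end (rotate left by 2).
"uqgzxqmcsng" → "soexvokaqle" → "exvokaqleso".
(Check on "gfinzwgwkr": → "edglxueuip" → "glxueuiped" ✓)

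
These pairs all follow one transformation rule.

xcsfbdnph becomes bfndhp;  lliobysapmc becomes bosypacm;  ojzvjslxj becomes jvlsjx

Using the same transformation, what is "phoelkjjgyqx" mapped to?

lejkgjqyx

The pattern: delete the first 3 characters, then swap each adjacent pair of characters (1↔2, 3↔4, ...).
On "phoelkjjgyqx" that produces "lejkgjqyx".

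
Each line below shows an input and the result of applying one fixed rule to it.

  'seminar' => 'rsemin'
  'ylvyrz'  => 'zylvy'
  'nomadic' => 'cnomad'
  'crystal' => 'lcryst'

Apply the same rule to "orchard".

Each output is the input with this applied: move the last 2 characters to the front (rotate right by 2), then delete the first character.
Working it through for "orchard": intermediate "rdorcha", final "dorcha".
(Check on "crystal": → "alcryst" → "lcryst" ✓)

dorcha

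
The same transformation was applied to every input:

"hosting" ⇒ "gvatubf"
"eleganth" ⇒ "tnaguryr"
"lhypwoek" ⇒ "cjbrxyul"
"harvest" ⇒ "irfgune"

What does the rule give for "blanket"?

In each case the input is transformed by: move the first 3 characters to the end (rotate left by 3), then shift every letter 13 places forward in the alphabet (wrapping around) — i.e. ROT13.
For "blanket", step one produces "nketbla"; step two turns that into "axrgoyn".

axrgoyn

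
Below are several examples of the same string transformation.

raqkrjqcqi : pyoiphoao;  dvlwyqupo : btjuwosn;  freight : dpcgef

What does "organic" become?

mpeylg

Each output is the input with this applied: delete the last character, then shift every letter 2 places backward in the alphabet (wrapping around).
"organic" → "organi" → "mpeylg".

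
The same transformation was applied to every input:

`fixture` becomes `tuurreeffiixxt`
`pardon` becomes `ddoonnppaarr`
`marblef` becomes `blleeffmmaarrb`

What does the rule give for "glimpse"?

The pattern: double every character, then swap the front and back halves of the string.
On "glimpse": the first step gives "gglliimmppssee", and the second then gives "mppsseegglliim".

mppsseegglliim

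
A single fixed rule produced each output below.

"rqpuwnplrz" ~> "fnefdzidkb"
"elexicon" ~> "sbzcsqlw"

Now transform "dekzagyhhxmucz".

rnsqyinaoluvmv

The rule is to take characters alternately from the front and the back (1st, last, 2nd, 2nd-last, ...), then shift every letter 12 places backward in the alphabet (wrapping around).
For "dekzagyhhxmucz", step one produces "dzeckuzmaxghyh"; step two turns that into "rnsqyinaoluvmv".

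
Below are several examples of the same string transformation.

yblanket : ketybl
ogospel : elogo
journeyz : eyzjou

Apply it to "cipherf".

In each case the input is transformed by: move the first 3 characters to the end (rotate left by 3), then delete the first 2 characters.
Applying that to "cipherf" gives "rfcip".

rfcip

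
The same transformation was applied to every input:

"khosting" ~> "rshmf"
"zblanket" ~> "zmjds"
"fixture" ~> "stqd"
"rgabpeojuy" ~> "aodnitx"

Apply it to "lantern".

sdqm

What's happening: delete the first 3 characters, then shift every letter 1 place backward in the alphabet (wrapping around).
On "lantern": the first step gives "tern", and the second then gives "sdqm".
(Check on "zblanket": → "anket" → "zmjds" ✓)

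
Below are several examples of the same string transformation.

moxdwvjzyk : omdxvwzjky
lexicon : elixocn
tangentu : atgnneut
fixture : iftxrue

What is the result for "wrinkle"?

rwnilke

In each case the input is transformed by: swap each adjacent pair of characters (1↔2, 3↔4, ...).
So "wrinkle" becomes "rwnilke".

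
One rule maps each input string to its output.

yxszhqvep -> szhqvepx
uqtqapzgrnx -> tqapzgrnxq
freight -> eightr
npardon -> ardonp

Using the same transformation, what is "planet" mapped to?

anetl

In each case the input is transformed by: delete the first character, then move the first character to the end.
Starting from "planet": after the first operation, "lanet"; after the second, "anetl".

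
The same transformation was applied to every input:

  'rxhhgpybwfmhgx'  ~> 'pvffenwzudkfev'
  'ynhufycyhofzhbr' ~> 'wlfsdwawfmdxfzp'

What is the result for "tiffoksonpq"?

Rule — shift every letter 2 places backward in the alphabet (wrapping around).
For "tiffoksonpq" the result is "rgddmiqmlno".

rgddmiqmlno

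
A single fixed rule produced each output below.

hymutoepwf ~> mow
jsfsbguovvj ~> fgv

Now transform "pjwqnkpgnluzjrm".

wknzm

What's happening: keep one character in every 3, starting at position 3 (positions 3rd, 6th, 9th, ...).
So "pjwqnkpgnluzjrm" becomes "wknzm".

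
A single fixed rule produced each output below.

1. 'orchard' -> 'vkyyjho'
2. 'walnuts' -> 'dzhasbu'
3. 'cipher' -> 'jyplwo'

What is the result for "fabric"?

Each output is the input with this applied: take characters alternately from the front and the back (1st, last, 2nd, 2nd-last, ...), then shift every letter 7 places forward in the alphabet (wrapping around).
"fabric" → "fcaibr" → "mjhpiy".
(Check on "walnuts": → "wsatlun" → "dzhasbu" ✓)

mjhpiy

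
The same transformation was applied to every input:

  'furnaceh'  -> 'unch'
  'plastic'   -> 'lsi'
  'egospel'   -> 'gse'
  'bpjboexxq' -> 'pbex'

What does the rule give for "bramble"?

Each output is the input with this applied: keep every other character starting from the second (positions 2nd, 4th, 6th, ...).
Applying that to "bramble" gives "rml".

rml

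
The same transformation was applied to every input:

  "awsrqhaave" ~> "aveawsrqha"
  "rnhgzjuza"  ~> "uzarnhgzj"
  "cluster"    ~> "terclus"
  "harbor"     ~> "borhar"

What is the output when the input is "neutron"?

In each case the input is transformed by: move the last 3 characters to the front (rotate right by 3).
"neutron" → "ronneut".

ronneut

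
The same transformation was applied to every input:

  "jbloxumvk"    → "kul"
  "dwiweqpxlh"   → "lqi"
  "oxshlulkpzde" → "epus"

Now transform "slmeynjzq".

qnm

The rule is to keep one character in every 3, starting at position 3 (positions 3rd, 6th, 9th, ...), then reverse the string.
"slmeynjzq" → "mnq" → "qnm".
(Check on "dwiweqpxlh": → "iql" → "lqi" ✓)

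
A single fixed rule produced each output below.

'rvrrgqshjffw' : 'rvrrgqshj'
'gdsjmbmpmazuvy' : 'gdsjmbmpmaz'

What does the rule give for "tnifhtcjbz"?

Looking at the pairs, the operation is to delete the last 3 characters.
For "tnifhtcjbz" the result is "tnifhtc".

tnifhtc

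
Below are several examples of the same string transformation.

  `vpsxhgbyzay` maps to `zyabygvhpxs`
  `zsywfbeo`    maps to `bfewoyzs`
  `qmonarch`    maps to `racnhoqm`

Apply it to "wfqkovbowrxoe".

xroweowbfvqok

Rule — move the last 3 characters to the front (rotate right by 3), then take characters alternately from the front and the back (1st, last, 2nd, 2nd-last, ...).
Starting from "wfqkovbowrxoe": after the first operation, "xoewfqkovbowr"; after the second, "xroweowbfvqok".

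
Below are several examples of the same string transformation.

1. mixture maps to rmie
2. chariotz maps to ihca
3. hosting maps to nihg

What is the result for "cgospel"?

lgec

The pattern: sort the characters into reverse alphabetical order, then keep only the last 4 characters.
Working it through for "cgospel": intermediate "spolgec", final "lgec".
(Check on "mixture": → "xutrmie" → "rmie" ✓)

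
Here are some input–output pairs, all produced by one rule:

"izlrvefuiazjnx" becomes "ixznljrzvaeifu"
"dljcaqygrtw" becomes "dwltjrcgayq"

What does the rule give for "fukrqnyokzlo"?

foulkzrkqony

The rule is to take characters alternately from the front and the back (1st, last, 2nd, 2nd-last, ...).
On "fukrqnyokzlo" that produces "foulkzrkqony".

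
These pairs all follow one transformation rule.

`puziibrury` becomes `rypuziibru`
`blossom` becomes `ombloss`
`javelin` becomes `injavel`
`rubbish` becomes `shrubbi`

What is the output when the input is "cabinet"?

etcabin

In each case the input is transformed by: move the last 2 characters to the front (rotate right by 2).
For "cabinet" the result is "etcabin".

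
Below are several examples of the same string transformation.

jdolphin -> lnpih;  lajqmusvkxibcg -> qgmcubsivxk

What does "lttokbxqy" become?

oykqbx

The rule is to delete the first 3 characters, then take characters alternately from the front and the back (1st, last, 2nd, 2nd-last, ...).
"lttokbxqy" → "okbxqy" → "oykqbx".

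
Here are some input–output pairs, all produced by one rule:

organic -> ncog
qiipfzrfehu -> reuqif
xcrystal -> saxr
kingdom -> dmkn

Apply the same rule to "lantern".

enln

In each case the input is transformed by: keep every other character starting from the first (positions 1st, 3rd, 5th, ...), then swap the front and back halves of the string.
Applying both steps to "lantern": "lnen", then "enln".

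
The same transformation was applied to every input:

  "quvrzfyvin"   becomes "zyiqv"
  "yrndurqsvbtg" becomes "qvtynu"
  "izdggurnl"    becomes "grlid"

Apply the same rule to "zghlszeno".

The rule is to keep every other character starting from the first (positions 1st, 3rd, 5th, ...), then move the last 3 characters to the front (rotate right by 3).
On "zghlszeno": the first step gives "zhseo", and the second then gives "seozh".
(Check on "quvrzfyvin": → "qvzyi" → "zyiqv" ✓)

seozh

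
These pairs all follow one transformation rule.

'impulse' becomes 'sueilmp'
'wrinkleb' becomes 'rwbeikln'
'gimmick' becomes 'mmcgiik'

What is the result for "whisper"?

In each case the input is transformed by: sort the characters into alphabetical order, then move the last 2 characters to the front (rotate right by 2).
For "whisper", step one produces "ehiprsw"; step two turns that into "swehipr".
(Check on "impulse": → "eilmpsu" → "sueilmp" ✓)

swehipr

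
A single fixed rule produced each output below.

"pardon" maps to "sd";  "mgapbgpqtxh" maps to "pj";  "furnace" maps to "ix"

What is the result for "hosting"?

In each case the input is transformed by: shift every letter 3 places forward in the alphabet (wrapping around), then keep only the first 2 characters.
For "hosting" the result is "kr".

kr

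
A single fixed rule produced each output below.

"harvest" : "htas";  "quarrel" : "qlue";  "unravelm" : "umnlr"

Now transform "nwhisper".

nrweh

Each output is the input with this applied: take characters alternately from the front and the back (1st, last, 2nd, 2nd-last, ...), then delete the last 3 characters.
"nwhisper" → "nrwehpis" → "nrweh".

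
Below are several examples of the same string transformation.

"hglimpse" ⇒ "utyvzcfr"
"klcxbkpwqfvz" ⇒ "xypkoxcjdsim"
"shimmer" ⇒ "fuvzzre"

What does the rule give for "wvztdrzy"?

In each case the input is transformed by: shift every letter 13 places forward in the alphabet (wrapping around) — i.e. ROT13.
Doing the same to "wvztdrzy": "jimgqeml".

jimgqeml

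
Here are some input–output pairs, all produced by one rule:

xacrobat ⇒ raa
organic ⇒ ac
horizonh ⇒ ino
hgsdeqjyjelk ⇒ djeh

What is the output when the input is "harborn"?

Each output is the input with this applied: move the first 2 characters to the end (rotate left by 2), then keep one character in every 3, starting at position 2 (positions 2nd, 5th, 8th, ...).
Applying both steps to "harborn": "rbornha", then "bn".

bn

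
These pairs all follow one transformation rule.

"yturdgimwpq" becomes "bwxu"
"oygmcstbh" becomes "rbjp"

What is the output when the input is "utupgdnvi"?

The transformation: shift every letter 3 places forward in the alphabet (wrapping around), then keep only the first 4 characters.
Starting from "utupgdnvi": after the first operation, "xwxsjgqyl"; after the second, "xwxs".

xwxs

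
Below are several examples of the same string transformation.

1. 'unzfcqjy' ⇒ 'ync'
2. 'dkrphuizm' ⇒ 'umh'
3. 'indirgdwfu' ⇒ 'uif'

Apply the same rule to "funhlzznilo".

znlf

The transformation: sort the characters into reverse alphabetical order, then keep one character in every 3, starting at position 2 (positions 2nd, 5th, 8th, ...).
On "funhlzznilo": the first step gives "zzuonnllihf", and the second then gives "znlf".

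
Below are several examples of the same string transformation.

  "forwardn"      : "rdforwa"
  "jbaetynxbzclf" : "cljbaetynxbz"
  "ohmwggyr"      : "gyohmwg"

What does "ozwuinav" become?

naozwui

Each output is the input with this applied: delete the last character, then move the last 2 characters to the front (rotate right by 2).
Working it through for "ozwuinav": intermediate "ozwuina", final "naozwui".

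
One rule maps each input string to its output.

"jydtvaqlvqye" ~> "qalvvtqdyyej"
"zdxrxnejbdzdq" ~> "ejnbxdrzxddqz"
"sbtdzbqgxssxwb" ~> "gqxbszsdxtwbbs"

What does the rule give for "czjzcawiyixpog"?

iwyaicxzpjozgc

The transformation: take characters alternately from the front and the back (1st, last, 2nd, 2nd-last, ...), then reverse the string.
Applying both steps to "czjzcawiyixpog": "cgzojpzxciaywi", then "iwyaicxzpjozgc".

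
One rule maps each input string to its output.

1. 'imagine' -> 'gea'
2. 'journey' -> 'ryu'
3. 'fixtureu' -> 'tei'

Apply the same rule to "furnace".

ner

The pattern: move the first 3 characters to the end (rotate left by 3), then keep one character in every 3, starting at position 1 (positions 1st, 4th, 7th, ...).
Starting from "furnace": after the first operation, "nacefur"; after the second, "ner".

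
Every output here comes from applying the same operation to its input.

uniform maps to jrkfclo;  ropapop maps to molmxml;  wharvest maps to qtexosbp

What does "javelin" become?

Looking at the pairs, the operation is to move the last character to the front, then shift every letter 3 places backward in the alphabet (wrapping around).
Applying both steps to "javelin": "njaveli", then "kgxsbif".
(Check on "ropapop": → "propapo" → "molmxml" ✓)

kgxsbif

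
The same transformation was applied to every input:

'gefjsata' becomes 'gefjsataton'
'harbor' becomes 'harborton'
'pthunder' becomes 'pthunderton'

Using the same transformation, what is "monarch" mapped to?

monarchton

Looking at the pairs, the operation is to append "ton".
Doing the same to "monarch": "monarchton".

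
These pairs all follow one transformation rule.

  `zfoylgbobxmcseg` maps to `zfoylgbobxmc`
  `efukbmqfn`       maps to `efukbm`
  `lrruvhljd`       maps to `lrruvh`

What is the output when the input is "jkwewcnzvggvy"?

The pattern: delete the last 3 characters.
Applying that to "jkwewcnzvggvy" gives "jkwewcnzvg".

jkwewcnzvg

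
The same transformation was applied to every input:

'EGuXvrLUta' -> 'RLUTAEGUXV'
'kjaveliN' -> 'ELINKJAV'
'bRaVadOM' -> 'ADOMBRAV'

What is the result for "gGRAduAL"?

DUALGGRA

Each output is the input with this applied: swap the front and back halves of the string, then convert every letter to uppercase.
"gGRAduAL" → "duALgGRA" → "DUALGGRA".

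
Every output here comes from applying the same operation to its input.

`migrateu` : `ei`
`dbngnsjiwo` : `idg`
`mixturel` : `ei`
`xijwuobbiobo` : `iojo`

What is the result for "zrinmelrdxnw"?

In each case the input is transformed by: swap the front and back halves of the string, then keep one character in every 3, starting at position 3 (positions 3rd, 6th, 9th, ...).
Applying both steps to "zrinmelrdxnw": "lrdxnwzrinme", then "dwie".

dwie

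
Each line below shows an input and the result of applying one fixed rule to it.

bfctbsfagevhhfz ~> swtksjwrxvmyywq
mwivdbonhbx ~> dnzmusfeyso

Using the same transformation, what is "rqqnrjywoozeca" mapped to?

The transformation: shift every letter 9 places backward in the alphabet (wrapping around).
Doing the same to "rqqnrjywoozeca": "ihheiapnffqvtr".

ihheiapnffqvtr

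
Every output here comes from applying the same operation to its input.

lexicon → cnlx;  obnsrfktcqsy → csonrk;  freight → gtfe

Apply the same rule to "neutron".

rnnu

Rule — keep every other character starting from the first (positions 1st, 3rd, 5th, ...), then move the last 2 characters to the front (rotate right by 2).
Applying that to "neutron" gives "rnnu".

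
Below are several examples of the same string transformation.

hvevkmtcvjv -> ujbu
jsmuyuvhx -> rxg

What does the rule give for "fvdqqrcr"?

The pattern: keep one character in every 3, starting at position 2 (positions 2nd, 5th, 8th, ...), then shift every letter 1 place backward in the alphabet (wrapping around).
Working it through for "fvdqqrcr": intermediate "vqr", final "upq".

upq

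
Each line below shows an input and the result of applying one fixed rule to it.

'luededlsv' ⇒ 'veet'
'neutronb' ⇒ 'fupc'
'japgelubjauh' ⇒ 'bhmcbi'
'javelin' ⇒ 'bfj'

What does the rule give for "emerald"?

nsm

The transformation: keep every other character starting from the second (positions 2nd, 4th, 6th, ...), then shift every letter 1 place forward in the alphabet (wrapping around).
"emerald" → "mrl" → "nsm".
(Check on "javelin": → "aei" → "bfj" ✓)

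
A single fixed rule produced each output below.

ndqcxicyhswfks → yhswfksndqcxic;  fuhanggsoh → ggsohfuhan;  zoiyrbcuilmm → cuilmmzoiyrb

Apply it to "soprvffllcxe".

fllcxesoprvf

What's happening: swap the front and back halves of the string.
Doing the same to "soprvffllcxe": "fllcxesoprvf".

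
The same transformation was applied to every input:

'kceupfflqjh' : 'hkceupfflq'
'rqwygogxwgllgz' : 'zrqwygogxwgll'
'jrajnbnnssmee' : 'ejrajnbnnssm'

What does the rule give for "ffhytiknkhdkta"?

affhytiknkhdk

Each output is the input with this applied: move the last 2 characters to the front (rotate right by 2), then delete the first character.
For "ffhytiknkhdkta", step one produces "taffhytiknkhdk"; step two turns that into "affhytiknkhdk".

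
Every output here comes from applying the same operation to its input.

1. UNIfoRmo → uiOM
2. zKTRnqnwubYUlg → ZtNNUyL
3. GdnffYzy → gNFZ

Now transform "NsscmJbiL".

nSMBl

Rule — keep every other character starting from the first (positions 1st, 3rd, 5th, ...), then flip the case of every letter.
Working it through for "NsscmJbiL": intermediate "NsmbL", final "nSMBl".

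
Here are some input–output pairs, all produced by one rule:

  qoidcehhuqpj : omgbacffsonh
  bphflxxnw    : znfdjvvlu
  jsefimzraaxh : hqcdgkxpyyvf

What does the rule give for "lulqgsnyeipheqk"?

jsjoeqlwcgnfcoi

The rule is to shift every letter 2 places backward in the alphabet (wrapping around).
Applying that to "lulqgsnyeipheqk" gives "jsjoeqlwcgnfcoi".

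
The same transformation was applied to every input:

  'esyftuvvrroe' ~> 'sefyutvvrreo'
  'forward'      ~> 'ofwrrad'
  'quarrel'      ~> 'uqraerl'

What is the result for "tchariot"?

In each case the input is transformed by: swap each adjacent pair of characters (1↔2, 3↔4, ...).
So "tchariot" becomes "ctahirto".

ctahirto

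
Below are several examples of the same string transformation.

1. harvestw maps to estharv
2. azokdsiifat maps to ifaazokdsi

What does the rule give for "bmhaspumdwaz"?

dwabmhaspum

Rule — delete the last character, then move the last 3 characters to the front (rotate right by 3).
Applying both steps to "bmhaspumdwaz": "bmhaspumdwa", then "dwabmhaspum".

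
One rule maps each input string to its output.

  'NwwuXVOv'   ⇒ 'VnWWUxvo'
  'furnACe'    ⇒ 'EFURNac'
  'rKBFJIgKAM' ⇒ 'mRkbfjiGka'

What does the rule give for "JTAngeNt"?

The pattern: move the last character to the front, then flip the case of every letter.
On "JTAngeNt": the first step gives "tJTAngeN", and the second then gives "TjtaNGEn".

TjtaNGEn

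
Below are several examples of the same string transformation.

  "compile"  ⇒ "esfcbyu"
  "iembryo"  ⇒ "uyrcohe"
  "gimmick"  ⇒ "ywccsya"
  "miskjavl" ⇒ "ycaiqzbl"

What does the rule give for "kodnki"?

Each output is the input with this applied: shift every letter 10 places backward in the alphabet (wrapping around), then swap each adjacent pair of characters (1↔2, 3↔4, ...).
Working it through for "kodnki": intermediate "aetday", final "eadtya".

eadtya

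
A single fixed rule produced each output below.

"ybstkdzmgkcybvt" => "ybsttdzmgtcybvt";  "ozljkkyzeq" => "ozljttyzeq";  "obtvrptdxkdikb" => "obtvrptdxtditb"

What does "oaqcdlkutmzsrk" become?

oaqcdltutmzsrt

Rule — replace every "k" with "t".
Doing the same to "oaqcdlkutmzsrk": "oaqcdltutmzsrt".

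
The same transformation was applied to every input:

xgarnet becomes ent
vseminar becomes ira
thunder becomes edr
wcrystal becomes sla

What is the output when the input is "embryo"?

boy

What's happening: swap each adjacent pair of characters (1↔2, 3↔4, ...), then keep only the last 3 characters.
Applying both steps to "embryo": "merboy", then "boy".
(Check on "xgarnet": → "gxraent" → "ent" ✓)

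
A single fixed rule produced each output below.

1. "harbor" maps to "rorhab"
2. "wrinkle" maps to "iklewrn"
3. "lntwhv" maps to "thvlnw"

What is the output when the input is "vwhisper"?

Each output is the input with this applied: move the first 3 characters to the end (rotate left by 3), then swap the first and last characters.
On "vwhisper": the first step gives "ispervwh", and the second then gives "hspervwi".

hspervwi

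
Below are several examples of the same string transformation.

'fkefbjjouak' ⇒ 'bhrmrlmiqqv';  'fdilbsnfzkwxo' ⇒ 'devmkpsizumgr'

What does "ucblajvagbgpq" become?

What's happening: move the last 3 characters to the front (rotate right by 3), then shift every letter 7 places forward in the alphabet (wrapping around).
For "ucblajvagbgpq", step one produces "gpqucblajvagb"; step two turns that into "nwxbjishqchni".
(Check on "fdilbsnfzkwxo": → "wxofdilbsnfzk" → "devmkpsizumgr" ✓)

nwxbjishqchni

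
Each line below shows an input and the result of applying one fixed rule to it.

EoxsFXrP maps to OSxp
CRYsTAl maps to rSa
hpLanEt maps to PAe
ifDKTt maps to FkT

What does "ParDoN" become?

Adn

The rule is to keep every other character starting from the second (positions 2nd, 4th, 6th, ...), then flip the case of every letter.
Starting from "ParDoN": after the first operation, "aDN"; after the second, "Adn".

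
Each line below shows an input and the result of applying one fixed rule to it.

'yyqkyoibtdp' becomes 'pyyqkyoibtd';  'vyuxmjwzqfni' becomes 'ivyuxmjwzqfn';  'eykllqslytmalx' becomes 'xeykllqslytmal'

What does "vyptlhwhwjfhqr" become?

rvyptlhwhwjfhq

The rule is to move the last character to the front.
For "vyptlhwhwjfhqr" the result is "rvyptlhwhwjfhq".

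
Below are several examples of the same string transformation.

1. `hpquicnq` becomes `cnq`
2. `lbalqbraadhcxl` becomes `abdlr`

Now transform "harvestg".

In each case the input is transformed by: sort the characters into alphabetical order, then keep one character in every 3, starting at position 1 (positions 1st, 4th, 7th, ...).
"harvestg" → "aeghrstv" → "aht".

aht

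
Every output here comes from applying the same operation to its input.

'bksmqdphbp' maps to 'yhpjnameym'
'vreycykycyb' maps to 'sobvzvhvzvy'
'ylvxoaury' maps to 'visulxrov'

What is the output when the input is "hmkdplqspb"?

Each output is the input with this applied: shift every letter 3 places backward in the alphabet (wrapping around).
For "hmkdplqspb" the result is "ejhaminpmy".

ejhaminpmy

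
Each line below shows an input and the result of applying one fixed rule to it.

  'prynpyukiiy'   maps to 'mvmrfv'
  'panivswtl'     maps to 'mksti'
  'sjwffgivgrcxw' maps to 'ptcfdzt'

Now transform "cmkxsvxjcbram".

zhpuzoj

Looking at the pairs, the operation is to shift every letter 3 places backward in the alphabet (wrapping around), then keep every other character starting from the first (positions 1st, 3rd, 5th, ...).
Working it through for "cmkxsvxjcbram": intermediate "zjhupsugzyoxj", final "zhpuzoj".
(Check on "prynpyukiiy": → "movkmvrhffv" → "mvmrfv" ✓)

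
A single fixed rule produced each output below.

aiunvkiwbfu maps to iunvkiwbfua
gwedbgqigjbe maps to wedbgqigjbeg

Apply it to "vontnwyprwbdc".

The rule is to move the first character to the end.
Applying that to "vontnwyprwbdc" gives "ontnwyprwbdcv".

ontnwyprwbdcv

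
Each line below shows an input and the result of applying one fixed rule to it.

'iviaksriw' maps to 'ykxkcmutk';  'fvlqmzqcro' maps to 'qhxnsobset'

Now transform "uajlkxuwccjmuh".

Looking at the pairs, the operation is to move the last character to the front, then shift every letter 2 places forward in the alphabet (wrapping around).
"uajlkxuwccjmuh" → "jwclnmzwyeelow".
(Check on "fvlqmzqcro": → "ofvlqmzqcr" → "qhxnsobset" ✓)

jwclnmzwyeelow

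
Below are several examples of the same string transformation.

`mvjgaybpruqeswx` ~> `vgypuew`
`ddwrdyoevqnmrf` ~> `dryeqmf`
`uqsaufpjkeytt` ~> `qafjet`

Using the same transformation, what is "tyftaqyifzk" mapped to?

The rule is to keep every other character starting from the second (positions 2nd, 4th, 6th, ...).
For "tyftaqyifzk" the result is "ytqiz".

ytqiz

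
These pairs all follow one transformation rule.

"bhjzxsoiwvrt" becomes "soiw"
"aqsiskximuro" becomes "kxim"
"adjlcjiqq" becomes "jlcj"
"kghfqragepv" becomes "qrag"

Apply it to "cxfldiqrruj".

Looking at the pairs, the operation is to delete the last 3 characters, then keep only the last 4 characters.
Doing the same to "cxfldiqrruj": "diqr".

diqr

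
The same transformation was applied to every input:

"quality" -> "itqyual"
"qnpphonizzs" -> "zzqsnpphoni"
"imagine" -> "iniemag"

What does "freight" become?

ghftrei

Rule — swap the first and last characters, then move the last 3 characters to the front (rotate right by 3).
Doing the same to "freight": "ghftrei".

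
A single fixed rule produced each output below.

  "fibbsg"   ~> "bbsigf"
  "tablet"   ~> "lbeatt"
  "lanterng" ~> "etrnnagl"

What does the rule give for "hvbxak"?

The transformation: swap the front and back halves of the string, then take characters alternately from the front and the back (1st, last, 2nd, 2nd-last, ...).
Starting from "hvbxak": after the first operation, "xakhvb"; after the second, "xbavkh".
(Check on "tablet": → "lettab" → "lbeatt" ✓)

xbavkh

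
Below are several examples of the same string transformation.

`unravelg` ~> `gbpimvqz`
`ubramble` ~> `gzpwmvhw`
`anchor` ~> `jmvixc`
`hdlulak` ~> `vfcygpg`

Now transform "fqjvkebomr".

The pattern: move the last 2 characters to the front (rotate right by 2), then shift every letter 5 places backward in the alphabet (wrapping around).
Working it through for "fqjvkebomr": intermediate "mrfqjvkebo", final "hmaleqfzwj".
(Check on "anchor": → "oranch" → "jmvixc" ✓)

hmaleqfzwj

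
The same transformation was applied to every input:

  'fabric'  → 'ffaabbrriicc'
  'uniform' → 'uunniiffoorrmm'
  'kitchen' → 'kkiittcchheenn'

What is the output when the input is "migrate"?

Each output is the input with this applied: double every character.
On "migrate" that produces "mmiiggrraattee".

mmiiggrraattee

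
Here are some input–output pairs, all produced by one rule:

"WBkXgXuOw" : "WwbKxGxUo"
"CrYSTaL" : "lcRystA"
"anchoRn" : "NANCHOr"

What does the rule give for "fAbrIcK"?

The pattern: move the last character to the front, then flip the case of every letter.
Starting from "fAbrIcK": after the first operation, "KfAbrIc"; after the second, "kFaBRiC".

kFaBRiC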